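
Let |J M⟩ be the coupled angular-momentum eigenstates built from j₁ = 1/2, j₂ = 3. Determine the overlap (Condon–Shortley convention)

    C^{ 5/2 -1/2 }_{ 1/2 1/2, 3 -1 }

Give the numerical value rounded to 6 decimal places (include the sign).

√[6·1!0!5!/7! · 1!0!2!4!2!3!] = √(576/7)
  +(−1)^0/∏(0,1,0,2,0,3)! = 1/12  (running 1/12)
⟨..|..⟩ = √(576/7)·(1/12) = +0.755929

+0.755929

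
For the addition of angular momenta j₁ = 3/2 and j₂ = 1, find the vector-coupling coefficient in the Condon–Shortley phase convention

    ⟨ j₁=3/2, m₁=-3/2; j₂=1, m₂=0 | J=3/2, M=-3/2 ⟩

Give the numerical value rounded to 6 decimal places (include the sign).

-0.774597

j₁+j₂−J=1  J+j₁−j₂=2  J−j₁+j₂=1  j₁+j₂+J+1=5
(j₁±m₁, j₂±m₂, J±M) = (0,3,1,1,0,3)
P² = 12/5
sum k=1..1:
  [1] −1/2 = -1/2
S = -1/2
C² = P²·S² = 3/5 ; C = -0.774597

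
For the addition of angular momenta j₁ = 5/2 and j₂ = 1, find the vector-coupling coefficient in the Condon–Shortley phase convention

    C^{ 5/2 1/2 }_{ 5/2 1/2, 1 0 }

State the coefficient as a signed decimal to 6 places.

+√(1/35) ≈ +0.169031

triangle: 1!*4!*1!/7! = 24/5040
(j±m)!: 3!*2!*1!*1!*3!*2! = 144
prefactor² = (2J+1)*Δ*N² = 144/35
  k=0: +1/(0!*1!*2!*1!*2!*0!) = 1/4
  k=1: −1/(1!*0!*1!*0!*3!*1!) = -1/6
Σ = 1/12  ⇒  CG² = 144/35*1/12² = 1/35
CG = +√(1/35) = +0.169031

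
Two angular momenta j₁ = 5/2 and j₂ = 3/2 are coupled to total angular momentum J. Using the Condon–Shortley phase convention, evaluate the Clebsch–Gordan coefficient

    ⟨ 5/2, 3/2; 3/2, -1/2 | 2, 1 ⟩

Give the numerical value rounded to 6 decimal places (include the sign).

√[5·2!3!1!/7! · 4!1!1!2!3!1!] = √(24/7)
  +(−1)^0/∏(0,2,1,1,2,0)! = 1/4  (running 1/4)
  +(−1)^1/∏(1,1,0,0,3,1)! = -1/6  (running 1/12)
⟨..|..⟩ = √(24/7)·(1/12) = +0.154303

+0.154303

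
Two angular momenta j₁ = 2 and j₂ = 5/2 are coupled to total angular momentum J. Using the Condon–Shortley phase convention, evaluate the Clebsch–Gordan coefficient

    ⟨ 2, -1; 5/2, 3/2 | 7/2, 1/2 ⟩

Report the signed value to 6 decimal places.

−√(121/315) = -0.619780

j₁+j₂−J=1  J+j₁−j₂=3  J−j₁+j₂=4  j₁+j₂+J+1=9
(j₁±m₁, j₂±m₂, J±M) = (1,3,4,1,4,3)
P² = 2304/35
sum k=0..1:
  [0] +1/144 = 1/144
  [1] −1/12 = -1/12
S = -11/144
C² = P²·S² = 121/315 ; C = -0.619780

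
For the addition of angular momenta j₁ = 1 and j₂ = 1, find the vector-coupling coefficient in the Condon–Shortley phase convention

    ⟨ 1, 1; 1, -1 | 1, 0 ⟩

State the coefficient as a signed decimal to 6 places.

+0.707107  (= +√(1/2))

j₁+j₂−J=1  J+j₁−j₂=1  J−j₁+j₂=1  j₁+j₂+J+1=4
(j₁±m₁, j₂±m₂, J±M) = (2,0,0,2,1,1)
P² = 1/2
sum k=0..0:
  [0] +1/1 = 1
S = 1
C² = P²·S² = 1/2 ; C = +0.707107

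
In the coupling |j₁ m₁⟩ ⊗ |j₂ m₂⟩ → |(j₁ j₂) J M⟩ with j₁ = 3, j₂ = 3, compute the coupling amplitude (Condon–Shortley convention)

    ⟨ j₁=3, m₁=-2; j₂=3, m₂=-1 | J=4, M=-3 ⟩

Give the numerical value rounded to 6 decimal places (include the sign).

√[9·2!4!4!/11! · 1!5!2!4!1!7!] = √(82944/11)
  +(−1)^1/∏(1,1,4,1,0,3)! = -1/144  (running -1/144)
  +(−1)^2/∏(2,0,3,0,1,4)! = 1/288  (running -1/288)
⟨..|..⟩ = √(82944/11)·(-1/288) = -0.301511

−√(1/11) = -0.301511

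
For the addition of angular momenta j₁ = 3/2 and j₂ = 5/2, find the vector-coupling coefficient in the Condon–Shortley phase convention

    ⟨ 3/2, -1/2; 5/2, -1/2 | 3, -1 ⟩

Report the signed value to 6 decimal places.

−√(1/60) = -0.129099

triangle: 1!*2!*4!/8! = 48/40320
(j±m)!: 1!*2!*2!*3!*2!*4! = 1152
prefactor² = (2J+1)*Δ*N² = 48/5
  k=0: +1/(0!*1!*2!*2!*0!*2!) = 1/8
  k=1: −1/(1!*0!*1!*1!*1!*3!) = -1/6
Σ = -1/24  ⇒  CG² = 48/5*(-1/24)² = 1/60
CG = −√(1/60) = -0.129099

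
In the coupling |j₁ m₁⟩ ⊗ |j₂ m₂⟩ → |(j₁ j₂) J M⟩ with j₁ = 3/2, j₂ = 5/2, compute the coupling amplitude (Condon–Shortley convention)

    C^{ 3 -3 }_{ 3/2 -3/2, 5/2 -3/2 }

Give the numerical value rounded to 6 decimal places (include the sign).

−√(3/8) ≈ -0.612372

j₁+j₂−J=1  J+j₁−j₂=2  J−j₁+j₂=4  j₁+j₂+J+1=8
(j₁±m₁, j₂±m₂, J±M) = (0,3,1,4,0,6)
P² = 864
sum k=1..1:
  [1] −1/48 = -1/48
S = -1/48
C² = P²·S² = 3/8 ; C = -0.612372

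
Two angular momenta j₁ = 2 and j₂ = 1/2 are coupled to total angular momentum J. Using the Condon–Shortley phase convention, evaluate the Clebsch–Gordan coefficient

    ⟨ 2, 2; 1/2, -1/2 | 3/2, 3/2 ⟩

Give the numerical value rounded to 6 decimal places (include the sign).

√[4·1!3!0!/5! · 4!0!0!1!3!0!] = √(144/5)
  +(−1)^0/∏(0,1,0,0,3,0)! = 1/6  (running 1/6)
⟨..|..⟩ = √(144/5)·(1/6) = +0.894427

+√(4/5) ≈ +0.894427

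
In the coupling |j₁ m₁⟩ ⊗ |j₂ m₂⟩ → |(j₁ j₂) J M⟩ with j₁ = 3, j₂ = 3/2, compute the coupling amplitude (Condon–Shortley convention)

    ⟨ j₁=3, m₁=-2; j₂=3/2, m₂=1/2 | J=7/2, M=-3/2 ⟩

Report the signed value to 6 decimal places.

triangle: 1!*5!*2!/9! = 240/362880
(j±m)!: 1!*5!*2!*1!*2!*5! = 57600
prefactor² = (2J+1)*Δ*N² = 6400/21
  k=0: +1/(0!*1!*5!*2!*0!*0!) = 1/240
  k=1: −1/(1!*0!*4!*1!*1!*1!) = -1/24
Σ = -3/80  ⇒  CG² = 6400/21*(-3/80)² = 3/7
CG = −√(3/7) = -0.654654

−√(3/7) = -0.654654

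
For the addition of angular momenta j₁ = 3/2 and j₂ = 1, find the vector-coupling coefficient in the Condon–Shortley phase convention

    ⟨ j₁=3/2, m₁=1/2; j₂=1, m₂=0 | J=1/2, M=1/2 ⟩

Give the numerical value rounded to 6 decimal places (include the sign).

−√(1/3) ≈ -0.577350

j₁+j₂−J=2  J+j₁−j₂=1  J−j₁+j₂=0  j₁+j₂+J+1=4
(j₁±m₁, j₂±m₂, J±M) = (2,1,1,1,1,0)
P² = 1/3
sum k=1..1:
  [1] −1/1 = -1
S = -1
C² = P²·S² = 1/3 ; C = -0.577350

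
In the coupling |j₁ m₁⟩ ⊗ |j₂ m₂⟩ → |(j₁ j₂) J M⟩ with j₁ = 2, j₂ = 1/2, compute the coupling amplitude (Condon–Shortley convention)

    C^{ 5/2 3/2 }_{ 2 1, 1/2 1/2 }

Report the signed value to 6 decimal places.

j₁+j₂−J=0  J+j₁−j₂=4  J−j₁+j₂=1  j₁+j₂+J+1=6
(j₁±m₁, j₂±m₂, J±M) = (3,1,1,0,4,1)
P² = 144/5
sum k=0..0:
  [0] +1/6 = 1/6
S = 1/6
C² = P²·S² = 4/5 ; C = +0.894427

+0.894427  (= +√(4/5))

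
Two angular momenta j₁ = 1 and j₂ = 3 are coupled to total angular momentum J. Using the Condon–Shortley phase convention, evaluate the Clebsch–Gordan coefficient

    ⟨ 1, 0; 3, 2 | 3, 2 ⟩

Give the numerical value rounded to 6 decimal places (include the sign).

triangle: 1!*1!*5!/8! = 120/40320
(j±m)!: 1!*1!*5!*1!*5!*1! = 14400
prefactor² = (2J+1)*Δ*N² = 300
  k=0: +1/(0!*1!*1!*5!*0!*0!) = 1/120
  k=1: −1/(1!*0!*0!*4!*1!*1!) = -1/24
Σ = -1/30  ⇒  CG² = 300*(-1/30)² = 1/3
CG = −√(1/3) = -0.577350

−√(1/3) = -0.577350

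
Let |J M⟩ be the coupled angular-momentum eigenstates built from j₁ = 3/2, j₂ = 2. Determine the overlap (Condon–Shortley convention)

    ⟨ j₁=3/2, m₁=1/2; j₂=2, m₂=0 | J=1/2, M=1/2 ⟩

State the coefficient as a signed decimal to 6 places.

-0.447214

j₁+j₂−J=3  J+j₁−j₂=0  J−j₁+j₂=1  j₁+j₂+J+1=5
(j₁±m₁, j₂±m₂, J±M) = (2,1,2,2,1,0)
P² = 4/5
sum k=1..1:
  [1] −1/2 = -1/2
S = -1/2
C² = P²·S² = 1/5 ; C = -0.447214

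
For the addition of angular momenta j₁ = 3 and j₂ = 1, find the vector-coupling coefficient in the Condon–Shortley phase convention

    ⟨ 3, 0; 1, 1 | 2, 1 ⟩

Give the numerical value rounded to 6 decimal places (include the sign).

+√(1/7) ≈ +0.377964

triangle: 2!×4!×0!/7! = 48/5040
(j±m)!: 3!×3!×2!×0!×3!×1! = 432
prefactor² = (2J+1)×Δ×N² = 144/7
  k=2: +1/(2!×0!×1!×0!×3!×0!) = 1/12
Σ = 1/12  ⇒  CG² = 144/7×1/12² = 1/7
CG = +√(1/7) = +0.377964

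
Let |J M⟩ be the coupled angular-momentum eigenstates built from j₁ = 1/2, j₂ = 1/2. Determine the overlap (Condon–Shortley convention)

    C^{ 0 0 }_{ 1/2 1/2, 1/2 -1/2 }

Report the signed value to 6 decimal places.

+√(1/2) = +0.707107

√[1·1!0!0!/2! · 1!0!0!1!0!0!] = √(1/2)
  +(−1)^0/∏(0,1,0,0,0,0)! = 1  (running 1)
⟨..|..⟩ = √(1/2)·(1) = +0.707107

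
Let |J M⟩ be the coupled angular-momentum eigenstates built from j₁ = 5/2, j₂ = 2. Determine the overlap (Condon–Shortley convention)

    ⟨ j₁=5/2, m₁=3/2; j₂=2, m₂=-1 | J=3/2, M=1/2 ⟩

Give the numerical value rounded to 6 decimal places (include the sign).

-0.138013

√[4·3!2!1!/7! · 4!1!1!3!2!1!] = √(96/35)
  +(−1)^0/∏(0,3,1,1,1,0)! = 1/6  (running 1/6)
  +(−1)^1/∏(1,2,0,0,2,1)! = -1/4  (running -1/12)
⟨..|..⟩ = √(96/35)·(-1/12) = -0.138013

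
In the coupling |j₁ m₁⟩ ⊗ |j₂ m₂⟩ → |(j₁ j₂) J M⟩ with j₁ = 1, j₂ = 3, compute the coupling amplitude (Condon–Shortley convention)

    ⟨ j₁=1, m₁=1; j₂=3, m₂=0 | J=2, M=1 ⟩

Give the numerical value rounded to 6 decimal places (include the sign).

j₁+j₂−J=2  J+j₁−j₂=0  J−j₁+j₂=4  j₁+j₂+J+1=7
(j₁±m₁, j₂±m₂, J±M) = (2,0,3,3,3,1)
P² = 144/7
sum k=0..0:
  [0] +1/12 = 1/12
S = 1/12
C² = P²·S² = 1/7 ; C = +0.377964

+0.377964  (= +√(1/7))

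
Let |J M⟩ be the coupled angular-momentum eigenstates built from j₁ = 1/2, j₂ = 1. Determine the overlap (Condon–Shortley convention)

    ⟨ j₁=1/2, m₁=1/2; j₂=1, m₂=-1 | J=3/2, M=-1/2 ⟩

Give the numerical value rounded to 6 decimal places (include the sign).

+√(1/3) ≈ +0.577350

j₁+j₂−J=0  J+j₁−j₂=1  J−j₁+j₂=2  j₁+j₂+J+1=4
(j₁±m₁, j₂±m₂, J±M) = (1,0,0,2,1,2)
P² = 4/3
sum k=0..0:
  [0] +1/2 = 1/2
S = 1/2
C² = P²·S² = 1/3 ; C = +0.577350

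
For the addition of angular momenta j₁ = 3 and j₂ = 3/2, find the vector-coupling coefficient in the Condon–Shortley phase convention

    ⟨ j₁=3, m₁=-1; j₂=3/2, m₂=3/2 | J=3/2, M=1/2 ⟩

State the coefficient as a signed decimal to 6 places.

√[4·3!3!0!/7! · 2!4!3!0!2!1!] = √(576/35)
  +(−1)^3/∏(3,0,1,0,2,0)! = -1/12  (running -1/12)
⟨..|..⟩ = √(576/35)·(-1/12) = -0.338062

-0.338062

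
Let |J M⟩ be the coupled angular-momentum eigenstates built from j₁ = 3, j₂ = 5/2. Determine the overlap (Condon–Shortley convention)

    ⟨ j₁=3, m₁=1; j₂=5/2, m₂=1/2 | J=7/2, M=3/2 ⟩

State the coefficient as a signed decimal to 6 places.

−√(5/21) = -0.487950

triangle: 2!*4!*3!/10! = 288/3628800
(j±m)!: 4!*2!*3!*2!*5!*2! = 138240
prefactor² = (2J+1)*Δ*N² = 3072/35
  k=0: +1/(0!*2!*2!*3!*2!*0!) = 1/48
  k=1: −1/(1!*1!*1!*2!*3!*1!) = -1/12
  k=2: +1/(2!*0!*0!*1!*4!*2!) = 1/96
Σ = -5/96  ⇒  CG² = 3072/35*(-5/96)² = 5/21
CG = −√(5/21) = -0.487950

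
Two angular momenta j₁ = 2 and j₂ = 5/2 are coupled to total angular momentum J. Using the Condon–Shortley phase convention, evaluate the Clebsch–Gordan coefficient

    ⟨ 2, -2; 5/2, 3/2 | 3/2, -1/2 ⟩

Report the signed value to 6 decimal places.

−√(32/105) = -0.552052

√[4·3!1!2!/7! · 0!4!4!1!1!2!] = √(384/35)
  +(−1)^3/∏(3,0,1,1,0,1)! = -1/6  (running -1/6)
⟨..|..⟩ = √(384/35)·(-1/6) = -0.552052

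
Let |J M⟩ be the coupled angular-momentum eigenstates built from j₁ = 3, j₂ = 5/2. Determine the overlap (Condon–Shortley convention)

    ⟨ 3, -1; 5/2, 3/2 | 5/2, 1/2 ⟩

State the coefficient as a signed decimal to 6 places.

j₁+j₂−J=3  J+j₁−j₂=3  J−j₁+j₂=2  j₁+j₂+J+1=9
(j₁±m₁, j₂±m₂, J±M) = (2,4,4,1,3,2)
P² = 576/35
sum k=2..3:
  [2] +1/8 = 1/8
  [3] −1/12 = -1/12
S = 1/24
C² = P²·S² = 1/35 ; C = +0.169031

+√(1/35) ≈ +0.169031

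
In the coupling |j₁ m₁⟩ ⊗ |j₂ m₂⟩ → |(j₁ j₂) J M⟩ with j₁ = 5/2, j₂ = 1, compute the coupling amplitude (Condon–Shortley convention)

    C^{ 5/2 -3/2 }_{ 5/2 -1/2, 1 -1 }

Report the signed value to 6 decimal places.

+0.676123  (= +√(16/35))

j₁+j₂−J=1  J+j₁−j₂=4  J−j₁+j₂=1  j₁+j₂+J+1=7
(j₁±m₁, j₂±m₂, J±M) = (2,3,0,2,1,4)
P² = 576/35
sum k=0..0:
  [0] +1/6 = 1/6
S = 1/6
C² = P²·S² = 16/35 ; C = +0.676123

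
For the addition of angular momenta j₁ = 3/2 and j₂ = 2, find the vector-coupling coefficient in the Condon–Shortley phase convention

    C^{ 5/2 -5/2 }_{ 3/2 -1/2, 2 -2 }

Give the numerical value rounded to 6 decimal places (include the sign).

√[6·1!2!3!/7! · 1!2!0!4!0!5!] = √(576/7)
  +(−1)^0/∏(0,1,2,0,0,3)! = 1/12  (running 1/12)
⟨..|..⟩ = √(576/7)·(1/12) = +0.755929

+0.755929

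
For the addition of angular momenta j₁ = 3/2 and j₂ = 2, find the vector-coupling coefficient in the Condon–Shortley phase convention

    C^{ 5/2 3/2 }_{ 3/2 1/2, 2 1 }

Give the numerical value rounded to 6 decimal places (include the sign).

−√(1/35) ≈ -0.169031

√[6·1!2!3!/7! · 2!1!3!1!4!1!] = √(144/35)
  +(−1)^0/∏(0,1,1,3,1,0)! = 1/6  (running 1/6)
  +(−1)^1/∏(1,0,0,2,2,1)! = -1/4  (running -1/12)
⟨..|..⟩ = √(144/35)·(-1/12) = -0.169031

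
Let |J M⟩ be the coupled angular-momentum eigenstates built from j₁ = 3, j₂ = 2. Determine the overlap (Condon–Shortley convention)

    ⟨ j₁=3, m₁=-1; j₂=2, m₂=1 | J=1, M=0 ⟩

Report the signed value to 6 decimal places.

−√(8/35) ≈ -0.478091

j₁+j₂−J=4  J+j₁−j₂=2  J−j₁+j₂=0  j₁+j₂+J+1=7
(j₁±m₁, j₂±m₂, J±M) = (2,4,3,1,1,1)
P² = 288/35
sum k=3..3:
  [3] −1/6 = -1/6
S = -1/6
C² = P²·S² = 8/35 ; C = -0.478091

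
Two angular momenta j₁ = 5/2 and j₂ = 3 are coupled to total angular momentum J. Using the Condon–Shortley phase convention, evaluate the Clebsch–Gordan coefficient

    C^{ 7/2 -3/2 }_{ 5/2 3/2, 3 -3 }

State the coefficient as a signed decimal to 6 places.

√[8·2!3!4!/10! · 4!1!0!6!2!5!] = √(18432/7)
  +(−1)^0/∏(0,2,1,0,2,4)! = 1/96  (running 1/96)
⟨..|..⟩ = √(18432/7)·(1/96) = +0.534522

+0.534522  (= +√(2/7))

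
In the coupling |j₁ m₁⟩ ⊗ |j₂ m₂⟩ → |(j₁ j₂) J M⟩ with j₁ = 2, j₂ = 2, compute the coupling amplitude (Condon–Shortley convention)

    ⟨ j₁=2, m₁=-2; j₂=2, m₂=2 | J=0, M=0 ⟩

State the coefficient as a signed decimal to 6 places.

+√(1/5) ≈ +0.447214

triangle: 4!·0!·0!/5! = 24/120
(j±m)!: 0!·4!·4!·0!·0!·0! = 576
prefactor² = (2J+1)·Δ·N² = 576/5
  k=4: +1/(4!·0!·0!·0!·0!·0!) = 1/24
Σ = 1/24  ⇒  CG² = 576/5·1/24² = 1/5
CG = +√(1/5) = +0.447214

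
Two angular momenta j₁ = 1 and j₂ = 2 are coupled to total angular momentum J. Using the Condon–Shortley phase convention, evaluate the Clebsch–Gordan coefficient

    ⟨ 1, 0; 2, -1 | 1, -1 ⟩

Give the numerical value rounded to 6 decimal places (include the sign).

√[3·2!0!2!/5! · 1!1!1!3!0!2!] = √(6/5)
  +(−1)^1/∏(1,1,0,0,0,2)! = -1/2  (running -1/2)
⟨..|..⟩ = √(6/5)·(-1/2) = -0.547723

-0.547723  (= −√(3/10))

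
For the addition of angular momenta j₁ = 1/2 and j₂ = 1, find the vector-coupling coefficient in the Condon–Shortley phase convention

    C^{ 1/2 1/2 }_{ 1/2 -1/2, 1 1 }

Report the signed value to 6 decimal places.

-0.816497

triangle: 1!·0!·1!/3! = 1/6
(j±m)!: 0!·1!·2!·0!·1!·0! = 2
prefactor² = (2J+1)·Δ·N² = 2/3
  k=1: −1/(1!·0!·0!·1!·0!·0!) = -1
Σ = -1  ⇒  CG² = 2/3·(-1)² = 2/3
CG = −√(2/3) = -0.816497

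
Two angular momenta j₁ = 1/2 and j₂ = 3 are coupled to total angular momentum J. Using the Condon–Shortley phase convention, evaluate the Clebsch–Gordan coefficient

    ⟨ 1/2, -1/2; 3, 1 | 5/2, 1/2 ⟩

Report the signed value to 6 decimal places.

√[6·1!0!5!/7! · 0!1!4!2!3!2!] = √(576/7)
  +(−1)^1/∏(1,0,0,3,0,2)! = -1/12  (running -1/12)
⟨..|..⟩ = √(576/7)·(-1/12) = -0.755929

−√(4/7) ≈ -0.755929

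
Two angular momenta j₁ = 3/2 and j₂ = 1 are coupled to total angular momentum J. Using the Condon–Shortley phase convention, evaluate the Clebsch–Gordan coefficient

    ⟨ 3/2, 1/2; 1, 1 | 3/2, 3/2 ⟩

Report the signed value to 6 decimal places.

j₁+j₂−J=1  J+j₁−j₂=2  J−j₁+j₂=1  j₁+j₂+J+1=5
(j₁±m₁, j₂±m₂, J±M) = (2,1,2,0,3,0)
P² = 8/5
sum k=1..1:
  [1] −1/2 = -1/2
S = -1/2
C² = P²·S² = 2/5 ; C = -0.632456

−√(2/5) ≈ -0.632456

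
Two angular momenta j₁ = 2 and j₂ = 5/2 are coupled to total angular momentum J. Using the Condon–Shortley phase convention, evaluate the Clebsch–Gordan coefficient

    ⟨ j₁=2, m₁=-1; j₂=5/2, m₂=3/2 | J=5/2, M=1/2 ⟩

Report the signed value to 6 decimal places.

+0.414039  (= +√(6/35))

√[6·2!2!3!/8! · 1!3!4!1!3!2!] = √(216/35)
  +(−1)^1/∏(1,1,2,3,0,0)! = -1/12  (running -1/12)
  +(−1)^2/∏(2,0,1,2,1,1)! = 1/4  (running 1/6)
⟨..|..⟩ = √(216/35)·(1/6) = +0.414039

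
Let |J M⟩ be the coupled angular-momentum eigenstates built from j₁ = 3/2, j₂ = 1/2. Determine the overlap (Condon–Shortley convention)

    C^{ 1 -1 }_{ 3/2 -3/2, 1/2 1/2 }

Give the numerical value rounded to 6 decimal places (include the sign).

−√(3/4) ≈ -0.866025

triangle: 1!×2!×0!/4! = 2/24
(j±m)!: 0!×3!×1!×0!×0!×2! = 12
prefactor² = (2J+1)×Δ×N² = 3
  k=1: −1/(1!×0!×2!×0!×0!×0!) = -1/2
Σ = -1/2  ⇒  CG² = 3×(-1/2)² = 3/4
CG = −√(3/4) = -0.866025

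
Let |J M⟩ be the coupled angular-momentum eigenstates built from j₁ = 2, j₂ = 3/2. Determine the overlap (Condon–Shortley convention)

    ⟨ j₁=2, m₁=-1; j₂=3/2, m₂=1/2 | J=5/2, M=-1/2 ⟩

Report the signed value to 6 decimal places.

-0.597614  (= −√(5/14))

j₁+j₂−J=1  J+j₁−j₂=3  J−j₁+j₂=2  j₁+j₂+J+1=7
(j₁±m₁, j₂±m₂, J±M) = (1,3,2,1,2,3)
P² = 72/35
sum k=0..1:
  [0] +1/12 = 1/12
  [1] −1/2 = -1/2
S = -5/12
C² = P²·S² = 5/14 ; C = -0.597614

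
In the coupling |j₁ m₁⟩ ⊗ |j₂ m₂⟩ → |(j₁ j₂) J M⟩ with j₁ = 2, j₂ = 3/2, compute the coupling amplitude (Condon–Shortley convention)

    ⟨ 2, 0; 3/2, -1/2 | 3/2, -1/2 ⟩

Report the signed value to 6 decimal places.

j₁+j₂−J=2  J+j₁−j₂=2  J−j₁+j₂=1  j₁+j₂+J+1=6
(j₁±m₁, j₂±m₂, J±M) = (2,2,1,2,1,2)
P² = 16/45
sum k=0..1:
  [0] +1/4 = 1/4
  [1] −1/1 = -1
S = -3/4
C² = P²·S² = 1/5 ; C = -0.447214

−√(1/5) = -0.447214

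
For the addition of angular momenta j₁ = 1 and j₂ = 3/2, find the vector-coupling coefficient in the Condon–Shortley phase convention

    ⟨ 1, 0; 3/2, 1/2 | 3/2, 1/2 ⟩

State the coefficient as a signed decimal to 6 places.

−√(1/15) ≈ -0.258199

j₁+j₂−J=1  J+j₁−j₂=1  J−j₁+j₂=2  j₁+j₂+J+1=5
(j₁±m₁, j₂±m₂, J±M) = (1,1,2,1,2,1)
P² = 4/15
sum k=0..1:
  [0] +1/2 = 1/2
  [1] −1/1 = -1
S = -1/2
C² = P²·S² = 1/15 ; C = -0.258199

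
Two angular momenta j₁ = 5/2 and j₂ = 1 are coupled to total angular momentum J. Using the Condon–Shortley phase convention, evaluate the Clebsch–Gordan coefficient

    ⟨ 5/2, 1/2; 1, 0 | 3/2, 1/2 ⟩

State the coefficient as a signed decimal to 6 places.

-0.632456

triangle: 2!·3!·0!/6! = 12/720
(j±m)!: 3!·2!·1!·1!·2!·1! = 24
prefactor² = (2J+1)·Δ·N² = 8/5
  k=1: −1/(1!·1!·1!·0!·2!·0!) = -1/2
Σ = -1/2  ⇒  CG² = 8/5·(-1/2)² = 2/5
CG = −√(2/5) = -0.632456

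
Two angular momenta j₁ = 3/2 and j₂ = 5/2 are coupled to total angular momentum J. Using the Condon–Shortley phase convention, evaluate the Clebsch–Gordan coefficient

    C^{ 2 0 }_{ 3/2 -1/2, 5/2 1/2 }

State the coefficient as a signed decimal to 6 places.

-0.267261  (= −√(1/14))

triangle: 2!×1!×3!/7! = 12/5040
(j±m)!: 1!×2!×3!×2!×2!×2! = 96
prefactor² = (2J+1)×Δ×N² = 8/7
  k=1: −1/(1!×1!×1!×2!×0!×1!) = -1/2
  k=2: +1/(2!×0!×0!×1!×1!×2!) = 1/4
Σ = -1/4  ⇒  CG² = 8/7×(-1/4)² = 1/14
CG = −√(1/14) = -0.267261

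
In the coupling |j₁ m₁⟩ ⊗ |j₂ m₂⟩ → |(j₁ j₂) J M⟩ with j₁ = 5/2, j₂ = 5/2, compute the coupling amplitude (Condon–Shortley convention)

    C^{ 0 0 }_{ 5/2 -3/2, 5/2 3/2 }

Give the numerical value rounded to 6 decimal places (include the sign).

+√(1/6) = +0.408248

j₁+j₂−J=5  J+j₁−j₂=0  J−j₁+j₂=0  j₁+j₂+J+1=6
(j₁±m₁, j₂±m₂, J±M) = (1,4,4,1,0,0)
P² = 96
sum k=4..4:
  [4] +1/24 = 1/24
S = 1/24
C² = P²·S² = 1/6 ; C = +0.408248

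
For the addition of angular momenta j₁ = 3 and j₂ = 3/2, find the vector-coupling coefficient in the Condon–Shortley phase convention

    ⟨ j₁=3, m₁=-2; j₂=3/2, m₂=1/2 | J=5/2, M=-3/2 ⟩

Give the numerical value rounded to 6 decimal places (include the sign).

+√(1/14) = +0.267261

√[6·2!4!1!/8! · 1!5!2!1!1!4!] = √(288/7)
  +(−1)^1/∏(1,1,4,1,0,0)! = -1/24  (running -1/24)
  +(−1)^2/∏(2,0,3,0,1,1)! = 1/12  (running 1/24)
⟨..|..⟩ = √(288/7)·(1/24) = +0.267261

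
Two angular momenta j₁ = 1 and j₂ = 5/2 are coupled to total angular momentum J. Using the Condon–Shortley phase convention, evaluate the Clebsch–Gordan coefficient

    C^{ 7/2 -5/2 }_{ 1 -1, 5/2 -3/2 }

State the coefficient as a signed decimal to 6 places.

triangle: 0!·2!·5!/8! = 240/40320
(j±m)!: 0!·2!·1!·4!·1!·6! = 34560
prefactor² = (2J+1)·Δ·N² = 11520/7
  k=0: +1/(0!·0!·2!·1!·0!·4!) = 1/48
Σ = 1/48  ⇒  CG² = 11520/7·1/48² = 5/7
CG = +√(5/7) = +0.845154

+√(5/7) = +0.845154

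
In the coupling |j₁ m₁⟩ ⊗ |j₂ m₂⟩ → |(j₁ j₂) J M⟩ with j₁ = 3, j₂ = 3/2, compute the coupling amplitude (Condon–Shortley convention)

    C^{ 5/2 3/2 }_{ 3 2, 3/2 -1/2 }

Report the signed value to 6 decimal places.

√[6·2!4!1!/8! · 5!1!1!2!4!1!] = √(288/7)
  +(−1)^0/∏(0,2,1,1,3,0)! = 1/12  (running 1/12)
  +(−1)^1/∏(1,1,0,0,4,1)! = -1/24  (running 1/24)
⟨..|..⟩ = √(288/7)·(1/24) = +0.267261

+√(1/14) = +0.267261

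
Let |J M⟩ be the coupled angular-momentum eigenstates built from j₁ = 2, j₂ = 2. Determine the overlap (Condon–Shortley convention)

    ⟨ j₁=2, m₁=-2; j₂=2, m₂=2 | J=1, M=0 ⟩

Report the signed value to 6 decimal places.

triangle: 3!*1!*1!/6! = 6/720
(j±m)!: 0!*4!*4!*0!*1!*1! = 576
prefactor² = (2J+1)*Δ*N² = 72/5
  k=3: −1/(3!*0!*1!*1!*0!*0!) = -1/6
Σ = -1/6  ⇒  CG² = 72/5*(-1/6)² = 2/5
CG = −√(2/5) = -0.632456

-0.632456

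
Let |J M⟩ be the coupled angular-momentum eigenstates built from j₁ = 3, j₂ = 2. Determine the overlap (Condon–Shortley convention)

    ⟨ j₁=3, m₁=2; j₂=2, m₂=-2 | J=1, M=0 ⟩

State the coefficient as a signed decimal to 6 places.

j₁+j₂−J=4  J+j₁−j₂=2  J−j₁+j₂=0  j₁+j₂+J+1=7
(j₁±m₁, j₂±m₂, J±M) = (5,1,0,4,1,1)
P² = 576/7
sum k=0..0:
  [0] +1/24 = 1/24
S = 1/24
C² = P²·S² = 1/7 ; C = +0.377964

+√(1/7) = +0.377964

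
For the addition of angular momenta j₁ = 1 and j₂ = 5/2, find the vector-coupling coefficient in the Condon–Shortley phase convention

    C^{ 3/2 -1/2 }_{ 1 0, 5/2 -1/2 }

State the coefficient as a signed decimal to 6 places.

-0.632456  (= −√(2/5))

j₁+j₂−J=2  J+j₁−j₂=0  J−j₁+j₂=3  j₁+j₂+J+1=6
(j₁±m₁, j₂±m₂, J±M) = (1,1,2,3,1,2)
P² = 8/5
sum k=1..1:
  [1] −1/2 = -1/2
S = -1/2
C² = P²·S² = 2/5 ; C = -0.632456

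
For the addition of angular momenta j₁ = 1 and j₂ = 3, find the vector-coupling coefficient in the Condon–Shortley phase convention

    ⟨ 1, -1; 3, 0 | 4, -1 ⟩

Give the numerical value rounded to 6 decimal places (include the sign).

triangle: 0!·2!·6!/9! = 1440/362880
(j±m)!: 0!·2!·3!·3!·3!·5! = 51840
prefactor² = (2J+1)·Δ·N² = 12960/7
  k=0: +1/(0!·0!·2!·3!·0!·3!) = 1/72
Σ = 1/72  ⇒  CG² = 12960/7·1/72² = 5/14
CG = +√(5/14) = +0.597614

+√(5/14) ≈ +0.597614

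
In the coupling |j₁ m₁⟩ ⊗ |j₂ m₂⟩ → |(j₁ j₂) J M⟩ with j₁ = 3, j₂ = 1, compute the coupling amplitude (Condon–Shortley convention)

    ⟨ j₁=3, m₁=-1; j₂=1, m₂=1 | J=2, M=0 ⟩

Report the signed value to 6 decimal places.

+0.534522  (= +√(2/7))

triangle: 2!*4!*0!/7! = 48/5040
(j±m)!: 2!*4!*2!*0!*2!*2! = 384
prefactor² = (2J+1)*Δ*N² = 128/7
  k=2: +1/(2!*0!*2!*0!*2!*0!) = 1/8
Σ = 1/8  ⇒  CG² = 128/7*1/8² = 2/7
CG = +√(2/7) = +0.534522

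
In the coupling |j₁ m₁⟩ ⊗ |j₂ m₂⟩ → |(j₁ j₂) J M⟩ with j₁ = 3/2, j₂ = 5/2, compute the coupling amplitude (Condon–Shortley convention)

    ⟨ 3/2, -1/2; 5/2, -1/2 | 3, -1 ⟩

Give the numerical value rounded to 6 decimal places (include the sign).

triangle: 1!×2!×4!/8! = 48/40320
(j±m)!: 1!×2!×2!×3!×2!×4! = 1152
prefactor² = (2J+1)×Δ×N² = 48/5
  k=0: +1/(0!×1!×2!×2!×0!×2!) = 1/8
  k=1: −1/(1!×0!×1!×1!×1!×3!) = -1/6
Σ = -1/24  ⇒  CG² = 48/5×(-1/24)² = 1/60
CG = −√(1/60) = -0.129099

−√(1/60) = -0.129099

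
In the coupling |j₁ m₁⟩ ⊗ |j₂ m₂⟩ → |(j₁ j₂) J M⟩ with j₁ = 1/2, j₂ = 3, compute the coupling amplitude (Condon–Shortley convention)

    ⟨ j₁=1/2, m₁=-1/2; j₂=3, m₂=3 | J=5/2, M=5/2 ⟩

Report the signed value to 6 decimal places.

j₁+j₂−J=1  J+j₁−j₂=0  J−j₁+j₂=5  j₁+j₂+J+1=7
(j₁±m₁, j₂±m₂, J±M) = (0,1,6,0,5,0)
P² = 86400/7
sum k=1..1:
  [1] −1/120 = -1/120
S = -1/120
C² = P²·S² = 6/7 ; C = -0.925820

-0.925820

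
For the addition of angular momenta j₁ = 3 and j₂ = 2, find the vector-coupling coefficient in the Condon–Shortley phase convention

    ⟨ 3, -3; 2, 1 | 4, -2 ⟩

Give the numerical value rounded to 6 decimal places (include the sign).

−√(27/140) = -0.439155

triangle: 1!*5!*3!/10! = 720/3628800
(j±m)!: 0!*6!*3!*1!*2!*6! = 6220800
prefactor² = (2J+1)*Δ*N² = 77760/7
  k=1: −1/(1!*0!*5!*2!*0!*1!) = -1/240
Σ = -1/240  ⇒  CG² = 77760/7*(-1/240)² = 27/140
CG = −√(27/140) = -0.439155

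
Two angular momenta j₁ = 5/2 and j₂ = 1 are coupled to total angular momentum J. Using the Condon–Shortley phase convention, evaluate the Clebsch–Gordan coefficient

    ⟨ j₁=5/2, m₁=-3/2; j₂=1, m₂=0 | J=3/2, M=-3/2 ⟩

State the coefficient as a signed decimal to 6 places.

-0.516398

j₁+j₂−J=2  J+j₁−j₂=3  J−j₁+j₂=0  j₁+j₂+J+1=6
(j₁±m₁, j₂±m₂, J±M) = (1,4,1,1,0,3)
P² = 48/5
sum k=1..1:
  [1] −1/6 = -1/6
S = -1/6
C² = P²·S² = 4/15 ; C = -0.516398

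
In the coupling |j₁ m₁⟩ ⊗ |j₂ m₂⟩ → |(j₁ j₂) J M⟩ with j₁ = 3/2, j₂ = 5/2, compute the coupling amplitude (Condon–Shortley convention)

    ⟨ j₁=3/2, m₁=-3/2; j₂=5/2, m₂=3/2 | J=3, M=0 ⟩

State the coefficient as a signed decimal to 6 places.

j₁+j₂−J=1  J+j₁−j₂=2  J−j₁+j₂=4  j₁+j₂+J+1=8
(j₁±m₁, j₂±m₂, J±M) = (0,3,4,1,3,3)
P² = 216/5
sum k=1..1:
  [1] −1/12 = -1/12
S = -1/12
C² = P²·S² = 3/10 ; C = -0.547723

−√(3/10) ≈ -0.547723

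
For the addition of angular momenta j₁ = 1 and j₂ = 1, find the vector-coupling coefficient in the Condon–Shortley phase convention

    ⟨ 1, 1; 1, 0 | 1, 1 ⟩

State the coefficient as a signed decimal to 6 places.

√[3·1!1!1!/4! · 2!0!1!1!2!0!] = √(1/2)
  +(−1)^0/∏(0,1,0,1,1,0)! = 1  (running 1)
⟨..|..⟩ = √(1/2)·(1) = +0.707107

+√(1/2) = +0.707107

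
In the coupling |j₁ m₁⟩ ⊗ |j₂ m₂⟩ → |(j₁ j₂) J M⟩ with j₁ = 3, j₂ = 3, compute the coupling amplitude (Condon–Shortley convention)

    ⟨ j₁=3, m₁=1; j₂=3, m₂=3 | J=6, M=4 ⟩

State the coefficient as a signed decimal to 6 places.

√[13·0!6!6!/13! · 4!2!6!0!10!2!] = √(2985984000/11)
  +(−1)^0/∏(0,0,2,6,4,0)! = 1/34560  (running 1/34560)
⟨..|..⟩ = √(2985984000/11)·(1/34560) = +0.476731

+√(5/22) ≈ +0.476731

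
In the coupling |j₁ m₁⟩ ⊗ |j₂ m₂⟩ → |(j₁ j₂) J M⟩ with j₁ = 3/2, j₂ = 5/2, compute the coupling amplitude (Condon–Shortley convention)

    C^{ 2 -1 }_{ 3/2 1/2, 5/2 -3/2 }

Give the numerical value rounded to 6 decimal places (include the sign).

triangle: 2!*1!*3!/7! = 12/5040
(j±m)!: 2!*1!*1!*4!*1!*3! = 288
prefactor² = (2J+1)*Δ*N² = 24/7
  k=0: +1/(0!*2!*1!*1!*0!*2!) = 1/4
  k=1: −1/(1!*1!*0!*0!*1!*3!) = -1/6
Σ = 1/12  ⇒  CG² = 24/7*1/12² = 1/42
CG = +√(1/42) = +0.154303

+√(1/42) = +0.154303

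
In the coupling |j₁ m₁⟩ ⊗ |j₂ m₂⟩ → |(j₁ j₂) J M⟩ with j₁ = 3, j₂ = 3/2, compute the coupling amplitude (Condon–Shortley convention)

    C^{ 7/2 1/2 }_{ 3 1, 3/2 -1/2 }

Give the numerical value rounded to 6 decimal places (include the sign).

+0.534522  (= +√(2/7))

j₁+j₂−J=1  J+j₁−j₂=5  J−j₁+j₂=2  j₁+j₂+J+1=9
(j₁±m₁, j₂±m₂, J±M) = (4,2,1,2,4,3)
P² = 512/7
sum k=0..1:
  [0] +1/12 = 1/12
  [1] −1/48 = -1/48
S = 1/16
C² = P²·S² = 2/7 ; C = +0.534522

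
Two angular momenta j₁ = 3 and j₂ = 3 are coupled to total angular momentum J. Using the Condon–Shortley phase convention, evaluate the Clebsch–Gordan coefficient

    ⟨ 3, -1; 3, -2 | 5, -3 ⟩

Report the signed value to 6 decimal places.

√[11·1!5!5!/12! · 2!4!1!5!2!8!] = √(153600)
  +(−1)^0/∏(0,1,4,1,1,4)! = 1/576  (running 1/576)
  +(−1)^1/∏(1,0,3,0,2,5)! = -1/1440  (running 1/960)
⟨..|..⟩ = √(153600)·(1/960) = +0.408248

+0.408248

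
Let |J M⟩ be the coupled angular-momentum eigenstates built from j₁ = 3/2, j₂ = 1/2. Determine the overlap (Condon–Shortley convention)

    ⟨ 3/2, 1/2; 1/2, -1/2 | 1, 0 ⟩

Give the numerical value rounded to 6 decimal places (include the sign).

j₁+j₂−J=1  J+j₁−j₂=2  J−j₁+j₂=0  j₁+j₂+J+1=4
(j₁±m₁, j₂±m₂, J±M) = (2,1,0,1,1,1)
P² = 1/2
sum k=0..0:
  [0] +1/1 = 1
S = 1
C² = P²·S² = 1/2 ; C = +0.707107

+0.707107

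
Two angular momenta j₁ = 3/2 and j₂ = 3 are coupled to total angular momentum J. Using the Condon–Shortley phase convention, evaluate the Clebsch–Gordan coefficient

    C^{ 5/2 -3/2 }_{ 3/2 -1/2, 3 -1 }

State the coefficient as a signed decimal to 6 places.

−√(7/20) ≈ -0.591608

√[6·2!1!4!/8! · 1!2!2!4!1!4!] = √(576/35)
  +(−1)^1/∏(1,1,1,1,0,3)! = -1/6  (running -1/6)
  +(−1)^2/∏(2,0,0,0,1,4)! = 1/48  (running -7/48)
⟨..|..⟩ = √(576/35)·(-7/48) = -0.591608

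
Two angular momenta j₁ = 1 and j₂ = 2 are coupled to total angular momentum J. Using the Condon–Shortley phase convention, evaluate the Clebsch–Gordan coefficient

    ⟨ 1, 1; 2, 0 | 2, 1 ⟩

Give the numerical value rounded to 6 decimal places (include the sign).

j₁+j₂−J=1  J+j₁−j₂=1  J−j₁+j₂=3  j₁+j₂+J+1=6
(j₁±m₁, j₂±m₂, J±M) = (2,0,2,2,3,1)
P² = 2
sum k=0..0:
  [0] +1/2 = 1/2
S = 1/2
C² = P²·S² = 1/2 ; C = +0.707107

+√(1/2) ≈ +0.707107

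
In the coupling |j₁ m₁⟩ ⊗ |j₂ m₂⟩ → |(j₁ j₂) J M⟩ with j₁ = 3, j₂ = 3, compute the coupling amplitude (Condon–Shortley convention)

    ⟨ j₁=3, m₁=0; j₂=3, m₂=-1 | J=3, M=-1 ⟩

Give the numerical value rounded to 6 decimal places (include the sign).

−√(1/6) = -0.408248

√[7·3!3!3!/10! · 3!3!2!4!2!4!] = √(864/25)
  +(−1)^0/∏(0,3,3,2,0,1)! = 1/72  (running 1/72)
  +(−1)^1/∏(1,2,2,1,1,2)! = -1/8  (running -1/9)
  +(−1)^2/∏(2,1,1,0,2,3)! = 1/24  (running -5/72)
⟨..|..⟩ = √(864/25)·(-5/72) = -0.408248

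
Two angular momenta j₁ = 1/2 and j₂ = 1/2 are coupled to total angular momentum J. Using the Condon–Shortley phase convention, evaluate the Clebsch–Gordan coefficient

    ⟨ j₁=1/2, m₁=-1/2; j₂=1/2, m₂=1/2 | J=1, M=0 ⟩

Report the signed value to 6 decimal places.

j₁+j₂−J=0  J+j₁−j₂=1  J−j₁+j₂=1  j₁+j₂+J+1=3
(j₁±m₁, j₂±m₂, J±M) = (0,1,1,0,1,1)
P² = 1/2
sum k=0..0:
  [0] +1/1 = 1
S = 1
C² = P²·S² = 1/2 ; C = +0.707107

+√(1/2) = +0.707107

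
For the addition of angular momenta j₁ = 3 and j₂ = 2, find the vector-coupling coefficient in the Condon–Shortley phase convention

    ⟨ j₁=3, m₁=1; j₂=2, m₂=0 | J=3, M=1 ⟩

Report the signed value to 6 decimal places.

triangle: 2!*4!*2!/9! = 96/362880
(j±m)!: 4!*2!*2!*2!*4!*2! = 9216
prefactor² = (2J+1)*Δ*N² = 256/15
  k=0: +1/(0!*2!*2!*2!*2!*0!) = 1/16
  k=1: −1/(1!*1!*1!*1!*3!*1!) = -1/6
  k=2: +1/(2!*0!*0!*0!*4!*2!) = 1/96
Σ = -3/32  ⇒  CG² = 256/15*(-3/32)² = 3/20
CG = −√(3/20) = -0.387298

−√(3/20) = -0.387298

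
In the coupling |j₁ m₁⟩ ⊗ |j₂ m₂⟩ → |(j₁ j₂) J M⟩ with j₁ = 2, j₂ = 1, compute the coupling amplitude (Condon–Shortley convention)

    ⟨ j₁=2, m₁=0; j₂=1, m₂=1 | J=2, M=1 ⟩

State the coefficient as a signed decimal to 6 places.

−√(1/2) ≈ -0.707107

√[5·1!3!1!/6! · 2!2!2!0!3!1!] = √(2)
  +(−1)^1/∏(1,0,1,1,2,0)! = -1/2  (running -1/2)
⟨..|..⟩ = √(2)·(-1/2) = -0.707107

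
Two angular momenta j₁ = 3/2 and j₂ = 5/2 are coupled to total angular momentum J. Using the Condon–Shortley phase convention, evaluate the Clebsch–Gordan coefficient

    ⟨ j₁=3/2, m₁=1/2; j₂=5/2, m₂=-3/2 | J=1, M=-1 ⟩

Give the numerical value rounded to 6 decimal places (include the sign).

j₁+j₂−J=3  J+j₁−j₂=0  J−j₁+j₂=2  j₁+j₂+J+1=6
(j₁±m₁, j₂±m₂, J±M) = (2,1,1,4,0,2)
P² = 24/5
sum k=1..1:
  [1] −1/4 = -1/4
S = -1/4
C² = P²·S² = 3/10 ; C = -0.547723

-0.547723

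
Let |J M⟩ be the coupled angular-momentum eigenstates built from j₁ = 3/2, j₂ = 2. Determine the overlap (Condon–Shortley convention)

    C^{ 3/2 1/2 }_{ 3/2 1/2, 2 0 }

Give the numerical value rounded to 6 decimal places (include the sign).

triangle: 2!*1!*2!/6! = 4/720
(j±m)!: 2!*1!*2!*2!*2!*1! = 16
prefactor² = (2J+1)*Δ*N² = 16/45
  k=0: +1/(0!*2!*1!*2!*0!*0!) = 1/4
  k=1: −1/(1!*1!*0!*1!*1!*1!) = -1
Σ = -3/4  ⇒  CG² = 16/45*(-3/4)² = 1/5
CG = −√(1/5) = -0.447214

−√(1/5) = -0.447214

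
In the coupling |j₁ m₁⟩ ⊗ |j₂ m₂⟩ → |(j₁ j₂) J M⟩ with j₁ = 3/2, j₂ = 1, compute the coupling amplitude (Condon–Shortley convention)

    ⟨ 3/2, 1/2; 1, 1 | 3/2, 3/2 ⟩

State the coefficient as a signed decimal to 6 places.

−√(2/5) = -0.632456

triangle: 1!*2!*1!/5! = 2/120
(j±m)!: 2!*1!*2!*0!*3!*0! = 24
prefactor² = (2J+1)*Δ*N² = 8/5
  k=1: −1/(1!*0!*0!*1!*2!*0!) = -1/2
Σ = -1/2  ⇒  CG² = 8/5*(-1/2)² = 2/5
CG = −√(2/5) = -0.632456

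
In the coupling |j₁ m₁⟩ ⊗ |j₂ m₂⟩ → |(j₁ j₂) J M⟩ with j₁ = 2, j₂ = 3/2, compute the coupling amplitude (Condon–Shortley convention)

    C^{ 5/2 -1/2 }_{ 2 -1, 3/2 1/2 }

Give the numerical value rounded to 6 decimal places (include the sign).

triangle: 1!·3!·2!/7! = 12/5040
(j±m)!: 1!·3!·2!·1!·2!·3! = 144
prefactor² = (2J+1)·Δ·N² = 72/35
  k=0: +1/(0!·1!·3!·2!·0!·0!) = 1/12
  k=1: −1/(1!·0!·2!·1!·1!·1!) = -1/2
Σ = -5/12  ⇒  CG² = 72/35·(-5/12)² = 5/14
CG = −√(5/14) = -0.597614

-0.597614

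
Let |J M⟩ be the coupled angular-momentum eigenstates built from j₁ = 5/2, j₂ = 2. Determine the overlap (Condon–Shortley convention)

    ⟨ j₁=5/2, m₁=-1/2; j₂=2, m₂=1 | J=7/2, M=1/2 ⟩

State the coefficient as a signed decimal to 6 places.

j₁+j₂−J=1  J+j₁−j₂=4  J−j₁+j₂=3  j₁+j₂+J+1=9
(j₁±m₁, j₂±m₂, J±M) = (2,3,3,1,4,3)
P² = 1152/35
sum k=0..1:
  [0] +1/36 = 1/36
  [1] −1/8 = -1/8
S = -7/72
C² = P²·S² = 14/45 ; C = -0.557773

−√(14/45) = -0.557773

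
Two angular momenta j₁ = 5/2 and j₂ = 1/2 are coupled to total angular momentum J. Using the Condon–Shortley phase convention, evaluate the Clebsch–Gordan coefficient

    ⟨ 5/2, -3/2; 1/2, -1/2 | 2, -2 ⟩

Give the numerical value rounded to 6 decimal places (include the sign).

+√(1/6) = +0.408248

triangle: 1!×4!×0!/6! = 24/720
(j±m)!: 1!×4!×0!×1!×0!×4! = 576
prefactor² = (2J+1)×Δ×N² = 96
  k=0: +1/(0!×1!×4!×0!×0!×0!) = 1/24
Σ = 1/24  ⇒  CG² = 96×1/24² = 1/6
CG = +√(1/6) = +0.408248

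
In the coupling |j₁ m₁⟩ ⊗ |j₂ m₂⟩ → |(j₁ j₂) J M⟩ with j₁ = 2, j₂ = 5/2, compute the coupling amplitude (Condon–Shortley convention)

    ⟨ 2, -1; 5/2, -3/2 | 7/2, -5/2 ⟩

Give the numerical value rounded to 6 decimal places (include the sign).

+√(1/63) ≈ +0.125988

√[8·1!3!4!/9! · 1!3!1!4!1!6!] = √(2304/7)
  +(−1)^0/∏(0,1,3,1,0,3)! = 1/36  (running 1/36)
  +(−1)^1/∏(1,0,2,0,1,4)! = -1/48  (running 1/144)
⟨..|..⟩ = √(2304/7)·(1/144) = +0.125988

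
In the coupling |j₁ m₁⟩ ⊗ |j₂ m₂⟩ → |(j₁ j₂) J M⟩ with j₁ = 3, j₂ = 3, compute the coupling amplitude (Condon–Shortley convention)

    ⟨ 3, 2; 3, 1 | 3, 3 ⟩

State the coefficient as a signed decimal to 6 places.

−√(1/3) ≈ -0.577350

j₁+j₂−J=3  J+j₁−j₂=3  J−j₁+j₂=3  j₁+j₂+J+1=10
(j₁±m₁, j₂±m₂, J±M) = (5,1,4,2,6,0)
P² = 1728
sum k=1..1:
  [1] −1/72 = -1/72
S = -1/72
C² = P²·S² = 1/3 ; C = -0.577350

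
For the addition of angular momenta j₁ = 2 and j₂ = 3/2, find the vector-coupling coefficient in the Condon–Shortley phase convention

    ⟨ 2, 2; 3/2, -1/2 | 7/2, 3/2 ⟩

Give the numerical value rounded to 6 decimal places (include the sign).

+√(1/7) = +0.377964

triangle: 0!·4!·3!/8! = 144/40320
(j±m)!: 4!·0!·1!·2!·5!·2! = 11520
prefactor² = (2J+1)·Δ·N² = 2304/7
  k=0: +1/(0!·0!·0!·1!·4!·2!) = 1/48
Σ = 1/48  ⇒  CG² = 2304/7·1/48² = 1/7
CG = +√(1/7) = +0.377964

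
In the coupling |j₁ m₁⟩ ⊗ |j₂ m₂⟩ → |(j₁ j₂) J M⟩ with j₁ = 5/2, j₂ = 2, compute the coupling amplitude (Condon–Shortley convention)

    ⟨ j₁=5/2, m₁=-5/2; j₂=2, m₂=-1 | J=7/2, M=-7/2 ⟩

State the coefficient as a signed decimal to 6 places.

triangle: 1!*4!*3!/9! = 144/362880
(j±m)!: 0!*5!*1!*3!*0!*7! = 3628800
prefactor² = (2J+1)*Δ*N² = 11520
  k=1: −1/(1!*0!*4!*0!*0!*3!) = -1/144
Σ = -1/144  ⇒  CG² = 11520*(-1/144)² = 5/9
CG = −√(5/9) = -0.745356

−√(5/9) ≈ -0.745356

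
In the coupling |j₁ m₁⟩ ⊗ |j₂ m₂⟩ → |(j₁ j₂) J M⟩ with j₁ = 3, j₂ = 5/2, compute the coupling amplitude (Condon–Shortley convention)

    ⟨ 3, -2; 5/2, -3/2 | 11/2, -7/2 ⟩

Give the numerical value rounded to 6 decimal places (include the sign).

triangle: 0!*6!*5!/12! = 86400/479001600
(j±m)!: 1!*5!*1!*4!*2!*9! = 2090188800
prefactor² = (2J+1)*Δ*N² = 49766400/11
  k=0: +1/(0!*0!*5!*1!*1!*4!) = 1/2880
Σ = 1/2880  ⇒  CG² = 49766400/11*1/2880² = 6/11
CG = +√(6/11) = +0.738549

+0.738549  (= +√(6/11))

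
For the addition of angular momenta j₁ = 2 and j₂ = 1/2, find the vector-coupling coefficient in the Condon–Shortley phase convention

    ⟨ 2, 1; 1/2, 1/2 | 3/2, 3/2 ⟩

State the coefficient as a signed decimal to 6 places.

−√(1/5) ≈ -0.447214

√[4·1!3!0!/5! · 3!1!1!0!3!0!] = √(36/5)
  +(−1)^1/∏(1,0,0,0,3,0)! = -1/6  (running -1/6)
⟨..|..⟩ = √(36/5)·(-1/6) = -0.447214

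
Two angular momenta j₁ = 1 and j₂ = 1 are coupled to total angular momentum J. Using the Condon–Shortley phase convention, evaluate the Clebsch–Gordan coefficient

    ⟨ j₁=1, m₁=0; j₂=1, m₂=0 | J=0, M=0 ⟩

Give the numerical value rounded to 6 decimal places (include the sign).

-0.577350  (= −√(1/3))

j₁+j₂−J=2  J+j₁−j₂=0  J−j₁+j₂=0  j₁+j₂+J+1=3
(j₁±m₁, j₂±m₂, J±M) = (1,1,1,1,0,0)
P² = 1/3
sum k=1..1:
  [1] −1/1 = -1
S = -1
C² = P²·S² = 1/3 ; C = -0.577350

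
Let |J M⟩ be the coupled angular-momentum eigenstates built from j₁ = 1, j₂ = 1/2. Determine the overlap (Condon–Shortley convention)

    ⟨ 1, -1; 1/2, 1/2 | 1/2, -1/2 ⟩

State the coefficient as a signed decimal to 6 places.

j₁+j₂−J=1  J+j₁−j₂=1  J−j₁+j₂=0  j₁+j₂+J+1=3
(j₁±m₁, j₂±m₂, J±M) = (0,2,1,0,0,1)
P² = 2/3
sum k=1..1:
  [1] −1/1 = -1
S = -1
C² = P²·S² = 2/3 ; C = -0.816497

−√(2/3) ≈ -0.816497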